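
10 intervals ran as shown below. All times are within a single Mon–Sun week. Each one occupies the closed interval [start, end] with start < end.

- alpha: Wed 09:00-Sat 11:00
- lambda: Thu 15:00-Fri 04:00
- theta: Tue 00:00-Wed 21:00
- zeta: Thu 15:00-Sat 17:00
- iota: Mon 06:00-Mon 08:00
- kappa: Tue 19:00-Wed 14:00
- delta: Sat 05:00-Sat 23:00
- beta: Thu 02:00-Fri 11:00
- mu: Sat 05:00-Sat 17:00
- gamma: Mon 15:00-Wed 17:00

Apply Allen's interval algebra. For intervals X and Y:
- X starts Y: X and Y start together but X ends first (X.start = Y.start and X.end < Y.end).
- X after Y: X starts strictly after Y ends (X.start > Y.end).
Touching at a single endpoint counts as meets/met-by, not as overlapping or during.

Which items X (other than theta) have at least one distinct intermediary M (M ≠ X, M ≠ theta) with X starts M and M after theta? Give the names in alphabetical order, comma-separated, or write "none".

Target theta = [Tue 00:00, Wed 21:00].
Intermediaries M with M after theta: beta, delta, lambda, mu, zeta.
Via beta — items with X starts beta: none.
Via delta — items with X starts delta: mu.
Via lambda — items with X starts lambda: none.
Via mu — items with X starts mu: none.
Via zeta — items with X starts zeta: lambda.
Union: lambda, mu.

lambda, mu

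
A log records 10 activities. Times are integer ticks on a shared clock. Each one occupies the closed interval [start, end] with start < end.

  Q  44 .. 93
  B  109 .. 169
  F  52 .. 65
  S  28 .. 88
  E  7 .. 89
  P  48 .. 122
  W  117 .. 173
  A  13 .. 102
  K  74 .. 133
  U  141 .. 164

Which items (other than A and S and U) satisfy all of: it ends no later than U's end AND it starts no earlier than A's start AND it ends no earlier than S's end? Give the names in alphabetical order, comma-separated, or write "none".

Conditions: its end is no later than U's end (X.end <= 164) AND its start is no earlier than A's start (X.start >= 13) AND its end is no earlier than S's end (X.end >= 88).
B: end 169 <= 164? ✗; start 109 >= 13? ✓; end 169 >= 88? ✓ → no.
E: end 89 <= 164? ✓; start 7 >= 13? ✗; end 89 >= 88? ✓ → no.
F: end 65 <= 164? ✓; start 52 >= 13? ✓; end 65 >= 88? ✗ → no.
K: end 133 <= 164? ✓; start 74 >= 13? ✓; end 133 >= 88? ✓ → yes.
P: end 122 <= 164? ✓; start 48 >= 13? ✓; end 122 >= 88? ✓ → yes.
Q: end 93 <= 164? ✓; start 44 >= 13? ✓; end 93 >= 88? ✓ → yes.
W: end 173 <= 164? ✗; start 117 >= 13? ✓; end 173 >= 88? ✓ → no.
Result: K, P, Q.

K, P, Q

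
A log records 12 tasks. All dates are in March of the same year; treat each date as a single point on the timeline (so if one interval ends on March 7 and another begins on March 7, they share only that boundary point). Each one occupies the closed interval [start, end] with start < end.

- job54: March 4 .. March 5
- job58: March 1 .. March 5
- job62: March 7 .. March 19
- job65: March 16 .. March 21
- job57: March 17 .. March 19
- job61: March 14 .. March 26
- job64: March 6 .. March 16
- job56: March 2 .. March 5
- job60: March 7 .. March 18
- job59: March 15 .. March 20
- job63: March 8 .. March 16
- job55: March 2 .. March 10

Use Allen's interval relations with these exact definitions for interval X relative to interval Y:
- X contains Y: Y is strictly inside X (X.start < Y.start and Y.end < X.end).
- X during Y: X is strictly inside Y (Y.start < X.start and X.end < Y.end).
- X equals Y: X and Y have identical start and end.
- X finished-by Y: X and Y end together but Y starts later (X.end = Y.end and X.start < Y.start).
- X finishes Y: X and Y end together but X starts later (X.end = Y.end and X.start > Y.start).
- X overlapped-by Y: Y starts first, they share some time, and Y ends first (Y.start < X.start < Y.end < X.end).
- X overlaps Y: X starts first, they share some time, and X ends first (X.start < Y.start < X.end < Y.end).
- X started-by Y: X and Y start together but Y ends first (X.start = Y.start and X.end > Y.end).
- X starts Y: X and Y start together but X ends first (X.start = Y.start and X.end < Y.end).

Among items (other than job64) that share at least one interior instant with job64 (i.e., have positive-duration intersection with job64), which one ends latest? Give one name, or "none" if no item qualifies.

job61

Target job64 = [March 6, March 16].
job54 [March 4, March 5] → before → excluded.
job55 [March 2, March 10] → overlaps → candidate.
job56 [March 2, March 5] → before → excluded.
job57 [March 17, March 19] → after → excluded.
job58 [March 1, March 5] → before → excluded.
job59 [March 15, March 20] → overlapped-by → candidate.
job60 [March 7, March 18] → overlapped-by → candidate.
job61 [March 14, March 26] → overlapped-by → candidate.
job62 [March 7, March 19] → overlapped-by → candidate.
job63 [March 8, March 16] → finishes → candidate.
job65 [March 16, March 21] → met-by → excluded.
Among candidates, latest end is March 26 → job61.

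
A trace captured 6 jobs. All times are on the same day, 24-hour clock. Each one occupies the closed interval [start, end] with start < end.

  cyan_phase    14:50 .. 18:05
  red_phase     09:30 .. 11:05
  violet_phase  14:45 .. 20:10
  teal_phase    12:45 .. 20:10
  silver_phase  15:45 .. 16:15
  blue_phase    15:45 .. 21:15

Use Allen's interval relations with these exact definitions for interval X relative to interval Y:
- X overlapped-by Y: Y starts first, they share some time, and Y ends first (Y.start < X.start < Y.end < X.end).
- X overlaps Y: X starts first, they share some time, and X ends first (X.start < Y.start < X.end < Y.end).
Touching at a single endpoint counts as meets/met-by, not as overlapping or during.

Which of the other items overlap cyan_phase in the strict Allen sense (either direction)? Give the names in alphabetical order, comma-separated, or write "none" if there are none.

blue_phase

Target cyan_phase = [14:50, 18:05].
blue_phase [15:45, 21:15] → overlapped-by → yes.
red_phase [09:30, 11:05] → before → no.
silver_phase [15:45, 16:15] → during → no.
teal_phase [12:45, 20:10] → contains → no.
violet_phase [14:45, 20:10] → contains → no.
Result: blue_phase.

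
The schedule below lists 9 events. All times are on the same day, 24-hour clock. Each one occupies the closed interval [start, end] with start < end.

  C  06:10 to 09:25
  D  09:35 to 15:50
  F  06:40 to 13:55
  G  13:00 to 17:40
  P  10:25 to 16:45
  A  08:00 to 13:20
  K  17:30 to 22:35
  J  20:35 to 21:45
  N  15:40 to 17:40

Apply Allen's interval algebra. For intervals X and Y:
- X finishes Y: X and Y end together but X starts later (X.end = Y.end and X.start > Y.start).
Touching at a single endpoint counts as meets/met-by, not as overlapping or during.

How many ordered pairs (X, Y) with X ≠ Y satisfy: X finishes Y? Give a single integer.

1

Checking all 72 ordered pairs for relation 'finishes'; matching pairs in alphabetical order:
(N, G): N finishes G ✓
Count: 1.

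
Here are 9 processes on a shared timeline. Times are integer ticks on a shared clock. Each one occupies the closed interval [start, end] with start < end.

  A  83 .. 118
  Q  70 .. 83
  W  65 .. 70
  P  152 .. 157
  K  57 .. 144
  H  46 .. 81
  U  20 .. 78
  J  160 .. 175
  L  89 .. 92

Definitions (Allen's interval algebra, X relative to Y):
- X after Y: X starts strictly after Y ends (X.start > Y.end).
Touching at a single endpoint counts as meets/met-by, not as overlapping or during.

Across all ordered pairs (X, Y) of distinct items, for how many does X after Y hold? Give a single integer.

Checking all 72 ordered pairs for relation 'after'; matching pairs in alphabetical order:
(A, H): A after H ✓
(A, U): A after U ✓
(A, W): A after W ✓
(J, A): J after A ✓
(J, H): J after H ✓
(J, K): J after K ✓
(J, L): J after L ✓
(J, P): J after P ✓
(J, Q): J after Q ✓
(J, U): J after U ✓
(J, W): J after W ✓
(L, H): L after H ✓
(L, Q): L after Q ✓
(L, U): L after U ✓
(L, W): L after W ✓
(P, A): P after A ✓
(P, H): P after H ✓
(P, K): P after K ✓
(P, L): P after L ✓
(P, Q): P after Q ✓
(P, U): P after U ✓
(P, W): P after W ✓
Count: 22.

22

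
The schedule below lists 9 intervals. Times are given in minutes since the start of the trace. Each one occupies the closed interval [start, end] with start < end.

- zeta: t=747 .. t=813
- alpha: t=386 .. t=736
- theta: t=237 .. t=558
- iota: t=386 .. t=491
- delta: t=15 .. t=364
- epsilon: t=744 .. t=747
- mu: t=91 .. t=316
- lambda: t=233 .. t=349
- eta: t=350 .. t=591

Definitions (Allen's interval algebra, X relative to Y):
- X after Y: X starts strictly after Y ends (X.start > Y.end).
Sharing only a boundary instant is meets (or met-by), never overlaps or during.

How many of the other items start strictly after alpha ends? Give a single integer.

2

Target alpha = [t=386, t=736].
delta [t=15, t=364] → before → no.
epsilon [t=744, t=747] → after → counts.
eta [t=350, t=591] → overlaps → no.
iota [t=386, t=491] → starts → no.
lambda [t=233, t=349] → before → no.
mu [t=91, t=316] → before → no.
theta [t=237, t=558] → overlaps → no.
zeta [t=747, t=813] → after → counts.
Total: 2.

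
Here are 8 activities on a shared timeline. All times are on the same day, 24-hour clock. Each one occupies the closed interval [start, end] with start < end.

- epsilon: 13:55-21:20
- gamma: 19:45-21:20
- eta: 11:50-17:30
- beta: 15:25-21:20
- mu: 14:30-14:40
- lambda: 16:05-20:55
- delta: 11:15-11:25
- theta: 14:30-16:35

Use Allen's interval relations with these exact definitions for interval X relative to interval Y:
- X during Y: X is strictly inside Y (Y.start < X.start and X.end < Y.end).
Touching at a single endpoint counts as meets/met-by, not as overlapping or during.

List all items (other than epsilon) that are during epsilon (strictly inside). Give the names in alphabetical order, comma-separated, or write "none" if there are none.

lambda, mu, theta

Target epsilon = [13:55, 21:20].
beta [15:25, 21:20] → finishes → no.
delta [11:15, 11:25] → before → no.
eta [11:50, 17:30] → overlaps → no.
gamma [19:45, 21:20] → finishes → no.
lambda [16:05, 20:55] → during → yes.
mu [14:30, 14:40] → during → yes.
theta [14:30, 16:35] → during → yes.
Result: lambda, mu, theta.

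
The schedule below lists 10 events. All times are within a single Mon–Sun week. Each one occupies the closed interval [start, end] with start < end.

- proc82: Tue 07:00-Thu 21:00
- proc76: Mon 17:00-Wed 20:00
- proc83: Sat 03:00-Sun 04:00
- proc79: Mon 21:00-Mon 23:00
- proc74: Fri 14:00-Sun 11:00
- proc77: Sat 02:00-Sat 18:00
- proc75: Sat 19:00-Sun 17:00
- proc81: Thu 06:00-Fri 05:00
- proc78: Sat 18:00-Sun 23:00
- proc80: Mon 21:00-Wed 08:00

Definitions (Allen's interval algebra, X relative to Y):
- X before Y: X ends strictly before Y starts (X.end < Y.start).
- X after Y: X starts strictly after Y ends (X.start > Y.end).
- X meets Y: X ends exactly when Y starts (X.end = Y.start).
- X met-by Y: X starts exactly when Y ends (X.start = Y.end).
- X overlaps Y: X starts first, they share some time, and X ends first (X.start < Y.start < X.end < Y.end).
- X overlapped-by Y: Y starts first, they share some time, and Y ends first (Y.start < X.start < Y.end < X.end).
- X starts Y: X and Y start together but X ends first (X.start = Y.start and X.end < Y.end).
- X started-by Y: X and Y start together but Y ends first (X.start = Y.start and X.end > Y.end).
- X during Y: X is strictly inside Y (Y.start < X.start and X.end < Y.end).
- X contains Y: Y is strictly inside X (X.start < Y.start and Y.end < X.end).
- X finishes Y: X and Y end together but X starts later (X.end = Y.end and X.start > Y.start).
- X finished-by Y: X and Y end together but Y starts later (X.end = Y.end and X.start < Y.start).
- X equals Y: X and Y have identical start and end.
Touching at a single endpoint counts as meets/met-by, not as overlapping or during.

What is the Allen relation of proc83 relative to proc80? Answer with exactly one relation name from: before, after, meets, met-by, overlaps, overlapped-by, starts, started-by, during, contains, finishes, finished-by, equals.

proc83 = [Sat 03:00, Sun 04:00]; proc80 = [Mon 21:00, Wed 08:00].
Compare endpoints: proc83.start > proc80.start, proc83.start > proc80.end, proc83.end > proc80.start, proc83.end > proc80.end.
That pattern is 'after'.

after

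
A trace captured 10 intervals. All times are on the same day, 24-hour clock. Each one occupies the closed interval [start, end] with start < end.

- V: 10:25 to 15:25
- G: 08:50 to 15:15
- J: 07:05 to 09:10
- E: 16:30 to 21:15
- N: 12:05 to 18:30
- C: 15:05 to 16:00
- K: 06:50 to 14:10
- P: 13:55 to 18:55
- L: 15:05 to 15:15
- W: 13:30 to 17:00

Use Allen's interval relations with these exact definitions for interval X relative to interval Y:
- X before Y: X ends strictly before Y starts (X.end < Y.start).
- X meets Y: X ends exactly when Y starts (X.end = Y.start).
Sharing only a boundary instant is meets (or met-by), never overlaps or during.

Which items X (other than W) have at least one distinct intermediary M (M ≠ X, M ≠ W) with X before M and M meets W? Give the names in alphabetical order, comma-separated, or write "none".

Target W = [13:30, 17:00].
Intermediaries M with M meets W: none.
Union: none.

none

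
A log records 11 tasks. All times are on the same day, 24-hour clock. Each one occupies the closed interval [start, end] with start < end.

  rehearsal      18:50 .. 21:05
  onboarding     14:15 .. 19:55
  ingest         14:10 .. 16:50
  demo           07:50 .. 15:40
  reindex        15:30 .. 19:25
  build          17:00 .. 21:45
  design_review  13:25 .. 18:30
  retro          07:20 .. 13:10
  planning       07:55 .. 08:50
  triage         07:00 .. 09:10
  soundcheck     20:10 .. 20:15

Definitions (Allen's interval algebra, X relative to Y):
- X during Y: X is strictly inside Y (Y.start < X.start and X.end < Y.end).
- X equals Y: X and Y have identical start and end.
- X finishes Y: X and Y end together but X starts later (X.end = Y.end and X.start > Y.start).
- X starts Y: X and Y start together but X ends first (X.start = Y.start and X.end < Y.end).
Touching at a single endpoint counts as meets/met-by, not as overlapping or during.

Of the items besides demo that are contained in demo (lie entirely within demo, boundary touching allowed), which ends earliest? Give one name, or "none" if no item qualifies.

planning

Target demo = [07:50, 15:40].
build [17:00, 21:45] → after → excluded.
design_review [13:25, 18:30] → overlapped-by → excluded.
ingest [14:10, 16:50] → overlapped-by → excluded.
onboarding [14:15, 19:55] → overlapped-by → excluded.
planning [07:55, 08:50] → during → candidate.
rehearsal [18:50, 21:05] → after → excluded.
reindex [15:30, 19:25] → overlapped-by → excluded.
retro [07:20, 13:10] → overlaps → excluded.
soundcheck [20:10, 20:15] → after → excluded.
triage [07:00, 09:10] → overlaps → excluded.
Among candidates, earliest end is 08:50 → planning.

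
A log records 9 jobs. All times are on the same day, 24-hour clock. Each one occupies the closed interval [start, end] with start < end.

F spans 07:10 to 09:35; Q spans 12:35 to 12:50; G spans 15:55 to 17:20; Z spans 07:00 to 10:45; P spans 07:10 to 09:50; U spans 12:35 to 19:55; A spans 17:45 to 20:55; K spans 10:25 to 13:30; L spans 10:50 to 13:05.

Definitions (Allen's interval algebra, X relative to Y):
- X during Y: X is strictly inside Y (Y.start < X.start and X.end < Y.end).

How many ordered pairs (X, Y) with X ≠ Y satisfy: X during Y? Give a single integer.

6

Checking all 72 ordered pairs for relation 'during'; matching pairs in alphabetical order:
(F, Z): F during Z ✓
(G, U): G during U ✓
(L, K): L during K ✓
(P, Z): P during Z ✓
(Q, K): Q during K ✓
(Q, L): Q during L ✓
Count: 6.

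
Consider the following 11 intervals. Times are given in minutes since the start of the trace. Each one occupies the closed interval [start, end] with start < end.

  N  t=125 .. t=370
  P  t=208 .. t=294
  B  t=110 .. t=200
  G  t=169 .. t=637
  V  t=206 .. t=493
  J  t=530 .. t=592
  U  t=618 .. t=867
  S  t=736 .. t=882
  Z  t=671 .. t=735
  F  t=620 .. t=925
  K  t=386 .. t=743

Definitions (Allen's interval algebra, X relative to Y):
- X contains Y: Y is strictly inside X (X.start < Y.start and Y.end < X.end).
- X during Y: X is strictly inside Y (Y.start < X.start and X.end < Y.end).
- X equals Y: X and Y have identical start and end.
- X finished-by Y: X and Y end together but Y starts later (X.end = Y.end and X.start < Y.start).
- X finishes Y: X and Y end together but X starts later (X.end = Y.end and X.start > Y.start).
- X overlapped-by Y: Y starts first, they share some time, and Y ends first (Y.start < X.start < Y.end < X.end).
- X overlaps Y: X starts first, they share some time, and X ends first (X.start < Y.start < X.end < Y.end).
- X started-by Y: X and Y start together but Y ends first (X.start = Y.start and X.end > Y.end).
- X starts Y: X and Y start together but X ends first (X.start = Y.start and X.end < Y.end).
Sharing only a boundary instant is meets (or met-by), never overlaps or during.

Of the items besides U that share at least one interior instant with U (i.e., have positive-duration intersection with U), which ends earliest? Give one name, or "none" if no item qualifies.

Target U = [t=618, t=867].
B [t=110, t=200] → before → excluded.
F [t=620, t=925] → overlapped-by → candidate.
G [t=169, t=637] → overlaps → candidate.
J [t=530, t=592] → before → excluded.
K [t=386, t=743] → overlaps → candidate.
N [t=125, t=370] → before → excluded.
P [t=208, t=294] → before → excluded.
S [t=736, t=882] → overlapped-by → candidate.
V [t=206, t=493] → before → excluded.
Z [t=671, t=735] → during → candidate.
Among candidates, earliest end is t=637 → G.

G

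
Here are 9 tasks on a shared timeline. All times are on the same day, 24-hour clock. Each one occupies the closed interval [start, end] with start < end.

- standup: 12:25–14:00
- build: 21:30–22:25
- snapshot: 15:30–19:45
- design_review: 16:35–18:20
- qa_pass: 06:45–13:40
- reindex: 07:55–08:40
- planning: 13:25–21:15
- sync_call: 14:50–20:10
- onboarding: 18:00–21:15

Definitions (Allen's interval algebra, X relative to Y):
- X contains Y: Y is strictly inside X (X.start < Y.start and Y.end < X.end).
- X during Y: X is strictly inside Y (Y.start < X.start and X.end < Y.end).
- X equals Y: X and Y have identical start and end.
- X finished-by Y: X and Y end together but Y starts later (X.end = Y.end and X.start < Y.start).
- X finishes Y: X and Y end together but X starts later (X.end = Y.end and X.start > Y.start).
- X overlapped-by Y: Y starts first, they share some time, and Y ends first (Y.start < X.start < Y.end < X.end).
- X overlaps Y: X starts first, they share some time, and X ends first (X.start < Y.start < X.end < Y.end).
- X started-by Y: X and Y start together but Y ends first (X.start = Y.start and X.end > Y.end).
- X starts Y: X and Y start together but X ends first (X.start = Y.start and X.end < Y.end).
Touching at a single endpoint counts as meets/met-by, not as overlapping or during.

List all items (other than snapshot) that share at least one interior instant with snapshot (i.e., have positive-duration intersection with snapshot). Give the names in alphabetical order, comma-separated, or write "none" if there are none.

design_review, onboarding, planning, sync_call

Target snapshot = [15:30, 19:45].
build [21:30, 22:25] → after → no.
design_review [16:35, 18:20] → during → yes.
onboarding [18:00, 21:15] → overlapped-by → yes.
planning [13:25, 21:15] → contains → yes.
qa_pass [06:45, 13:40] → before → no.
reindex [07:55, 08:40] → before → no.
standup [12:25, 14:00] → before → no.
sync_call [14:50, 20:10] → contains → yes.
Result: design_review, onboarding, planning, sync_call.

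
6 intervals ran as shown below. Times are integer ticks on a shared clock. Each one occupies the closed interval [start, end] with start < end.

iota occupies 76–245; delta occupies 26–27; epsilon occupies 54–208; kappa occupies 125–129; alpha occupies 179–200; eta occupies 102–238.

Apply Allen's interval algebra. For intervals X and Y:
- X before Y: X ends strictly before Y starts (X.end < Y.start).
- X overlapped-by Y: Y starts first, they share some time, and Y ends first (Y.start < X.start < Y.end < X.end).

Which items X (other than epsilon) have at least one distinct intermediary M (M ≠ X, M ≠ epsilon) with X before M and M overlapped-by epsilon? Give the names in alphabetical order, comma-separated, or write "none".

delta

Target epsilon = [54, 208].
Intermediaries M with M overlapped-by epsilon: eta, iota.
Via eta — items with X before eta: delta.
Via iota — items with X before iota: delta.
Union: delta.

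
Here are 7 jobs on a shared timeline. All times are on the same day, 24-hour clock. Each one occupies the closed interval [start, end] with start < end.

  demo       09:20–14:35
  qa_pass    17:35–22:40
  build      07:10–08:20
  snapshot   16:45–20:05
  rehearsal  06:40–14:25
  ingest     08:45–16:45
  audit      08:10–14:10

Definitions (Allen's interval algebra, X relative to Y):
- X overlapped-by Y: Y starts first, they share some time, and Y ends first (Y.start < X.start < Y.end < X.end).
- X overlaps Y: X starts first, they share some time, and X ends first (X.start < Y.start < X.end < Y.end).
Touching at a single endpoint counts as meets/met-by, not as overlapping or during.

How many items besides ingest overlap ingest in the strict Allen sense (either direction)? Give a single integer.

2

Target ingest = [08:45, 16:45].
audit [08:10, 14:10] → overlaps → counts.
build [07:10, 08:20] → before → no.
demo [09:20, 14:35] → during → no.
qa_pass [17:35, 22:40] → after → no.
rehearsal [06:40, 14:25] → overlaps → counts.
snapshot [16:45, 20:05] → met-by → no.
Total: 2.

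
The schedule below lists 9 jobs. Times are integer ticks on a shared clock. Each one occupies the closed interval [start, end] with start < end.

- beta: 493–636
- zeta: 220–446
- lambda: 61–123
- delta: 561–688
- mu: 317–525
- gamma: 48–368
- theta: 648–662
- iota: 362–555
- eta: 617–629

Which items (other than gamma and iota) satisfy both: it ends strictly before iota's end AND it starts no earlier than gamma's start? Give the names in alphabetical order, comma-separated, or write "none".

Conditions: its end is strictly before iota's end (X.end < 555) AND its start is no earlier than gamma's start (X.start >= 48).
beta: end 636 < 555? ✗; start 493 >= 48? ✓ → no.
delta: end 688 < 555? ✗; start 561 >= 48? ✓ → no.
eta: end 629 < 555? ✗; start 617 >= 48? ✓ → no.
lambda: end 123 < 555? ✓; start 61 >= 48? ✓ → yes.
mu: end 525 < 555? ✓; start 317 >= 48? ✓ → yes.
theta: end 662 < 555? ✗; start 648 >= 48? ✓ → no.
zeta: end 446 < 555? ✓; start 220 >= 48? ✓ → yes.
Result: lambda, mu, zeta.

lambda, mu, zeta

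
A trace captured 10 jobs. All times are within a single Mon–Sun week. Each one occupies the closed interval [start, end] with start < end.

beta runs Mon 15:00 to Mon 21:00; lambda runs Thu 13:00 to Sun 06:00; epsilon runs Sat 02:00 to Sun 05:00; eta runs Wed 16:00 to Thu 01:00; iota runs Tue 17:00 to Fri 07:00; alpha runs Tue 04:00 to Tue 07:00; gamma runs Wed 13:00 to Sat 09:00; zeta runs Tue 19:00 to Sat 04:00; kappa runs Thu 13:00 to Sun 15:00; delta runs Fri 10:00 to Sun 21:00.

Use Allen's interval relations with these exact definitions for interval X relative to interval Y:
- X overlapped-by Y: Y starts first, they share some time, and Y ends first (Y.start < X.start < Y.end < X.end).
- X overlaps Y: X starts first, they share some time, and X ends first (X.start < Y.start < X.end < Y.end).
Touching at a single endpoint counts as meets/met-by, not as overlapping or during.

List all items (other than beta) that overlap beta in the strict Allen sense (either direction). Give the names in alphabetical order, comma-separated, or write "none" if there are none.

none

Target beta = [Mon 15:00, Mon 21:00].
alpha [Tue 04:00, Tue 07:00] → after → no.
delta [Fri 10:00, Sun 21:00] → after → no.
epsilon [Sat 02:00, Sun 05:00] → after → no.
eta [Wed 16:00, Thu 01:00] → after → no.
gamma [Wed 13:00, Sat 09:00] → after → no.
iota [Tue 17:00, Fri 07:00] → after → no.
kappa [Thu 13:00, Sun 15:00] → after → no.
lambda [Thu 13:00, Sun 06:00] → after → no.
zeta [Tue 19:00, Sat 04:00] → after → no.
Result: none.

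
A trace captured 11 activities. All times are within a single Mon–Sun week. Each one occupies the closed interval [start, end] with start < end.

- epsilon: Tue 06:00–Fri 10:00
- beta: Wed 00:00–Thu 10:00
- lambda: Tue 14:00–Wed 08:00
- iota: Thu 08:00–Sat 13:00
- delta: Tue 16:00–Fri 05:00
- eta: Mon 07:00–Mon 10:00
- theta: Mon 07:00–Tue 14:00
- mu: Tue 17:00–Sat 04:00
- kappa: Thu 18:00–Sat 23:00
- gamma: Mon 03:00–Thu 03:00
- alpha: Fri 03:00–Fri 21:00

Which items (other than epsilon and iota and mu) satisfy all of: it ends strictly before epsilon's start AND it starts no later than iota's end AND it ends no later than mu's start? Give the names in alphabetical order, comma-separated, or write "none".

eta

Conditions: its end is strictly before epsilon's start (X.end < Tue 06:00) AND its start is no later than iota's end (X.start <= Sat 13:00) AND its end is no later than mu's start (X.end <= Tue 17:00).
alpha: end Fri 21:00 < Tue 06:00? ✗; start Fri 03:00 <= Sat 13:00? ✓; end Fri 21:00 <= Tue 17:00? ✗ → no.
beta: end Thu 10:00 < Tue 06:00? ✗; start Wed 00:00 <= Sat 13:00? ✓; end Thu 10:00 <= Tue 17:00? ✗ → no.
delta: end Fri 05:00 < Tue 06:00? ✗; start Tue 16:00 <= Sat 13:00? ✓; end Fri 05:00 <= Tue 17:00? ✗ → no.
eta: end Mon 10:00 < Tue 06:00? ✓; start Mon 07:00 <= Sat 13:00? ✓; end Mon 10:00 <= Tue 17:00? ✓ → yes.
gamma: end Thu 03:00 < Tue 06:00? ✗; start Mon 03:00 <= Sat 13:00? ✓; end Thu 03:00 <= Tue 17:00? ✗ → no.
kappa: end Sat 23:00 < Tue 06:00? ✗; start Thu 18:00 <= Sat 13:00? ✓; end Sat 23:00 <= Tue 17:00? ✗ → no.
lambda: end Wed 08:00 < Tue 06:00? ✗; start Tue 14:00 <= Sat 13:00? ✓; end Wed 08:00 <= Tue 17:00? ✗ → no.
theta: end Tue 14:00 < Tue 06:00? ✗; start Mon 07:00 <= Sat 13:00? ✓; end Tue 14:00 <= Tue 17:00? ✓ → no.
Result: eta.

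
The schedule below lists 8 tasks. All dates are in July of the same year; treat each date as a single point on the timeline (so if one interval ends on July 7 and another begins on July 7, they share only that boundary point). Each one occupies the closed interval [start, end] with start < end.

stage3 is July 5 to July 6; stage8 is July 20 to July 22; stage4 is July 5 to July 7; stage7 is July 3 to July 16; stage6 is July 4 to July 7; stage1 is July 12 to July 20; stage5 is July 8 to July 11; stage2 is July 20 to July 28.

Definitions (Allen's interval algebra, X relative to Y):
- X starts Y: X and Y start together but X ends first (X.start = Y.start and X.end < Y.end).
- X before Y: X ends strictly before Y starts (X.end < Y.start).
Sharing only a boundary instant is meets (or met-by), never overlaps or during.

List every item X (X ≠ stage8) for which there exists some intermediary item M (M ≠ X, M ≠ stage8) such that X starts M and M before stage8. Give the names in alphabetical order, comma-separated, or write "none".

Target stage8 = [July 20, July 22].
Intermediaries M with M before stage8: stage3, stage4, stage5, stage6, stage7.
Via stage3 — items with X starts stage3: none.
Via stage4 — items with X starts stage4: stage3.
Via stage5 — items with X starts stage5: none.
Via stage6 — items with X starts stage6: none.
Via stage7 — items with X starts stage7: none.
Union: stage3.

stage3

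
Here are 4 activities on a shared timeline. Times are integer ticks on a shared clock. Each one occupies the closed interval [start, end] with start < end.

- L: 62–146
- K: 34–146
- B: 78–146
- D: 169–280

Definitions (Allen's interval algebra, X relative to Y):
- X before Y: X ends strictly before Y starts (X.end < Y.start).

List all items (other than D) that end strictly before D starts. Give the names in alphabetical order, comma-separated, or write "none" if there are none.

Target D = [169, 280].
B [78, 146] → before → yes.
K [34, 146] → before → yes.
L [62, 146] → before → yes.
Result: B, K, L.

B, K, L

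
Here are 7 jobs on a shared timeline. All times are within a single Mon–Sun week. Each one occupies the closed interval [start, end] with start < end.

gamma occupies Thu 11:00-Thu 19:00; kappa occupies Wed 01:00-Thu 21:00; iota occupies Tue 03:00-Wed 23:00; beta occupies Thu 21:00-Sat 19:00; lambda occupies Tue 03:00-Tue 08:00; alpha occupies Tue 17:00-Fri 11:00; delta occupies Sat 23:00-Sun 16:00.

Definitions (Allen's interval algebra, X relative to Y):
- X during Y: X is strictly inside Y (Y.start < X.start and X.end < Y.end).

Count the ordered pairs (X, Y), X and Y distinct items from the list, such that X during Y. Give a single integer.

Checking all 42 ordered pairs for relation 'during'; matching pairs in alphabetical order:
(gamma, alpha): gamma during alpha ✓
(gamma, kappa): gamma during kappa ✓
(kappa, alpha): kappa during alpha ✓
Count: 3.

3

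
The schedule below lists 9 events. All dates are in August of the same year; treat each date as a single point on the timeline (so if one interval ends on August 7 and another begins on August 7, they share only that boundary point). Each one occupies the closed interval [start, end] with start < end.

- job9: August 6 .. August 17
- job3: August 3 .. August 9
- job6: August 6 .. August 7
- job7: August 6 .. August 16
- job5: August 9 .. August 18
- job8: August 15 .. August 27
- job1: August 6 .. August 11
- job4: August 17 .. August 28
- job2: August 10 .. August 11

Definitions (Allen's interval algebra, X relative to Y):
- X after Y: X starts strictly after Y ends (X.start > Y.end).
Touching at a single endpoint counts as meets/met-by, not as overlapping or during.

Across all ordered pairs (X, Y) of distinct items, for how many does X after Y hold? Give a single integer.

12

Checking all 72 ordered pairs for relation 'after'; matching pairs in alphabetical order:
(job2, job3): job2 after job3 ✓
(job2, job6): job2 after job6 ✓
(job4, job1): job4 after job1 ✓
(job4, job2): job4 after job2 ✓
(job4, job3): job4 after job3 ✓
(job4, job6): job4 after job6 ✓
(job4, job7): job4 after job7 ✓
(job5, job6): job5 after job6 ✓
(job8, job1): job8 after job1 ✓
(job8, job2): job8 after job2 ✓
(job8, job3): job8 after job3 ✓
(job8, job6): job8 after job6 ✓
Count: 12.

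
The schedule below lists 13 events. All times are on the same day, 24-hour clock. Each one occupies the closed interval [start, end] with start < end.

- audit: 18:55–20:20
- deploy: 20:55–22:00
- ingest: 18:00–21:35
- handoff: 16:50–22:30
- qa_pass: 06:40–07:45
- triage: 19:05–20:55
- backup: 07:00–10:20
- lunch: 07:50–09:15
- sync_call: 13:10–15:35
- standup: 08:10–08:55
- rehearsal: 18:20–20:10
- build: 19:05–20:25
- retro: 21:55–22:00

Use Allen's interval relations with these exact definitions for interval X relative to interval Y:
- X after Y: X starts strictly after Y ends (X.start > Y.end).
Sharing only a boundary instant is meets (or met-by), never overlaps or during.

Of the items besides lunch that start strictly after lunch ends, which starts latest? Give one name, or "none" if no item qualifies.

retro

Target lunch = [07:50, 09:15].
audit [18:55, 20:20] → after → candidate.
backup [07:00, 10:20] → contains → excluded.
build [19:05, 20:25] → after → candidate.
deploy [20:55, 22:00] → after → candidate.
handoff [16:50, 22:30] → after → candidate.
ingest [18:00, 21:35] → after → candidate.
qa_pass [06:40, 07:45] → before → excluded.
rehearsal [18:20, 20:10] → after → candidate.
retro [21:55, 22:00] → after → candidate.
standup [08:10, 08:55] → during → excluded.
sync_call [13:10, 15:35] → after → candidate.
triage [19:05, 20:55] → after → candidate.
Among candidates, latest start is 21:55 → retro.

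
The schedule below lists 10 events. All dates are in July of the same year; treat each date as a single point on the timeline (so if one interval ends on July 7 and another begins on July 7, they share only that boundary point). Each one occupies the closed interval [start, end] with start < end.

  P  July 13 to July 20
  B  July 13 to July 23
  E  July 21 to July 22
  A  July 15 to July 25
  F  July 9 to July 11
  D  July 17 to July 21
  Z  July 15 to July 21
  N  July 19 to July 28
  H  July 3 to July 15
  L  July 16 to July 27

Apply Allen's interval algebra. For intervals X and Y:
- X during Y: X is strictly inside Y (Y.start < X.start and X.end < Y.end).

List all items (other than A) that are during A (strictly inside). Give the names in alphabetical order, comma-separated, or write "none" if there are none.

D, E

Target A = [July 15, July 25].
B [July 13, July 23] → overlaps → no.
D [July 17, July 21] → during → yes.
E [July 21, July 22] → during → yes.
F [July 9, July 11] → before → no.
H [July 3, July 15] → meets → no.
L [July 16, July 27] → overlapped-by → no.
N [July 19, July 28] → overlapped-by → no.
P [July 13, July 20] → overlaps → no.
Z [July 15, July 21] → starts → no.
Result: D, E.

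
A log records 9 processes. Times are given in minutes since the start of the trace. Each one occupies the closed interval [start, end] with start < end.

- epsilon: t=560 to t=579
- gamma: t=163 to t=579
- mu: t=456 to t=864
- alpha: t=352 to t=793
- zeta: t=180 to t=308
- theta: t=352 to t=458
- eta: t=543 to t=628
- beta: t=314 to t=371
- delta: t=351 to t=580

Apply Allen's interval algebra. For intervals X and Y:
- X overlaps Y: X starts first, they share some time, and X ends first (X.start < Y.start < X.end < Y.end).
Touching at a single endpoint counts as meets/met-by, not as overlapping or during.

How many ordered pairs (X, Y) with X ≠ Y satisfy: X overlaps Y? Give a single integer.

Checking all 72 ordered pairs for relation 'overlaps'; matching pairs in alphabetical order:
(alpha, mu): alpha overlaps mu ✓
(beta, alpha): beta overlaps alpha ✓
(beta, delta): beta overlaps delta ✓
(beta, theta): beta overlaps theta ✓
(delta, alpha): delta overlaps alpha ✓
(delta, eta): delta overlaps eta ✓
(delta, mu): delta overlaps mu ✓
(gamma, alpha): gamma overlaps alpha ✓
(gamma, delta): gamma overlaps delta ✓
(gamma, eta): gamma overlaps eta ✓
(gamma, mu): gamma overlaps mu ✓
(theta, mu): theta overlaps mu ✓
Count: 12.

12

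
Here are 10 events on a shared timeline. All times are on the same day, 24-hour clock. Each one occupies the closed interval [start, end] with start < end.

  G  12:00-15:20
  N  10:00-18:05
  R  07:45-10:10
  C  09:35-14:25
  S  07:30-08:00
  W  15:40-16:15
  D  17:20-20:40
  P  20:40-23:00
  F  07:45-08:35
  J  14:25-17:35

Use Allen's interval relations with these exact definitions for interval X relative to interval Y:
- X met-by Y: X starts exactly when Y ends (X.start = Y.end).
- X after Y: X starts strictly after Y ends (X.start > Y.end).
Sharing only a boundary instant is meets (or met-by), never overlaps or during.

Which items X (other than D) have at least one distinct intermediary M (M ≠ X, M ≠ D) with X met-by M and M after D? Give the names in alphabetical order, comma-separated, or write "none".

none

Target D = [17:20, 20:40].
Intermediaries M with M after D: none.
Union: none.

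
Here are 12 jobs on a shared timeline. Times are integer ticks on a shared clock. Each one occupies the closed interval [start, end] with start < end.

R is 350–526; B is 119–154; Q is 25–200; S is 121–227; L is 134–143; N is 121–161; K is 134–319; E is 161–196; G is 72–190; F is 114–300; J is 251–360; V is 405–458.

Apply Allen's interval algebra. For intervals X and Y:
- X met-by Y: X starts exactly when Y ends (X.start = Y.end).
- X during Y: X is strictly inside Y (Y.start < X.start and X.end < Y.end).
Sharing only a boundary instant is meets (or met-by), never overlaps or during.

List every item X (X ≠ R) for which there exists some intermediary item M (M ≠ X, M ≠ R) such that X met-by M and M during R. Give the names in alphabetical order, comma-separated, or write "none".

none

Target R = [350, 526].
Intermediaries M with M during R: V.
Via V — items with X met-by V: none.
Union: none.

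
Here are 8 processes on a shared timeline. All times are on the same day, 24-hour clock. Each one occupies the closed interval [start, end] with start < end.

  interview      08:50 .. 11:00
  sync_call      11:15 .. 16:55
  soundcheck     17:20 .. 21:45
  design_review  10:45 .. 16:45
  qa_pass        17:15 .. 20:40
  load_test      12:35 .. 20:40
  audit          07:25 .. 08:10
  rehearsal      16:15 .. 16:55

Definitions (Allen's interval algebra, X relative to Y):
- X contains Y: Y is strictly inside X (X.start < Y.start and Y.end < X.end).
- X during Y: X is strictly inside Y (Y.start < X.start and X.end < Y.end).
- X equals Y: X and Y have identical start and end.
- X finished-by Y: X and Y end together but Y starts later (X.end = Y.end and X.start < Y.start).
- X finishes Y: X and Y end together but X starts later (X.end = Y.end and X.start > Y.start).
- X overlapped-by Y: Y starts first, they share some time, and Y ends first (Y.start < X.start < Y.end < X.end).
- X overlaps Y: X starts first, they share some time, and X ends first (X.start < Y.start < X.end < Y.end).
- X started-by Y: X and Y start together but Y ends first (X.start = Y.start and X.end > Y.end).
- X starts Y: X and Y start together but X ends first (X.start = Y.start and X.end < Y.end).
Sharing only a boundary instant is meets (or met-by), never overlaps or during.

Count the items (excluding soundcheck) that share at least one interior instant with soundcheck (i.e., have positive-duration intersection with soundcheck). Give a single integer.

2

Target soundcheck = [17:20, 21:45].
audit [07:25, 08:10] → before → no.
design_review [10:45, 16:45] → before → no.
interview [08:50, 11:00] → before → no.
load_test [12:35, 20:40] → overlaps → counts.
qa_pass [17:15, 20:40] → overlaps → counts.
rehearsal [16:15, 16:55] → before → no.
sync_call [11:15, 16:55] → before → no.
Total: 2.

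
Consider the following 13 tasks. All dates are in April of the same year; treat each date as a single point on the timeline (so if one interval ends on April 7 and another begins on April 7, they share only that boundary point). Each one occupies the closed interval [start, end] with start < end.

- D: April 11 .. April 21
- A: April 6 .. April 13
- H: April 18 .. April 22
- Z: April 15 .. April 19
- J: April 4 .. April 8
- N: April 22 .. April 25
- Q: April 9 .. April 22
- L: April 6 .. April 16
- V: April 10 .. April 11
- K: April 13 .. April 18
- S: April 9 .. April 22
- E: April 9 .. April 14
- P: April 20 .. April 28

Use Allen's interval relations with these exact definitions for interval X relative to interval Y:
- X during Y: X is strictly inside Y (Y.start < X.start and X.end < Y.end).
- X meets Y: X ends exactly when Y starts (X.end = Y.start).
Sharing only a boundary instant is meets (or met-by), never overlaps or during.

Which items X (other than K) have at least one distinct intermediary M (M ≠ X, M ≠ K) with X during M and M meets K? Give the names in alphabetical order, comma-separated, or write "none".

Target K = [April 13, April 18].
Intermediaries M with M meets K: A.
Via A — items with X during A: V.
Union: V.

V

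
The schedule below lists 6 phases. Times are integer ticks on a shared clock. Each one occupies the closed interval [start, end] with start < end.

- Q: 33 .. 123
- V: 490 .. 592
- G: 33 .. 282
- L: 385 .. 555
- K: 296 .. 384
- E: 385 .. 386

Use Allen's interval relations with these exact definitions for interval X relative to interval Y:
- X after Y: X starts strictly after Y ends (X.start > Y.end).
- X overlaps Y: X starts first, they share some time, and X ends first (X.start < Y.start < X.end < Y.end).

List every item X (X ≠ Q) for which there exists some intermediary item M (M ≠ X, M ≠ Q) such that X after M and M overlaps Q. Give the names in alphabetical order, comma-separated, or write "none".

none

Target Q = [33, 123].
Intermediaries M with M overlaps Q: none.
Union: none.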